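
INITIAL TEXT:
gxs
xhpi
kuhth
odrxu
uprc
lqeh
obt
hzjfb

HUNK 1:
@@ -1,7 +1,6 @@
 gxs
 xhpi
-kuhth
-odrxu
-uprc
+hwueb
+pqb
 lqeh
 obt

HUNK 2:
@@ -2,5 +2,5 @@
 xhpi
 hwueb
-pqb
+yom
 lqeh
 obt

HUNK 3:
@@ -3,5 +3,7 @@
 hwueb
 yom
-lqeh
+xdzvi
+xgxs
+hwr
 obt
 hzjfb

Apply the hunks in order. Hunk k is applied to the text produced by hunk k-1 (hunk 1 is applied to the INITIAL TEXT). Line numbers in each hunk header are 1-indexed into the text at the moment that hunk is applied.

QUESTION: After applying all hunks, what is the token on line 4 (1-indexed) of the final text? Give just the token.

Hunk 1: at line 1 remove [kuhth,odrxu,uprc] add [hwueb,pqb] -> 7 lines: gxs xhpi hwueb pqb lqeh obt hzjfb
Hunk 2: at line 2 remove [pqb] add [yom] -> 7 lines: gxs xhpi hwueb yom lqeh obt hzjfb
Hunk 3: at line 3 remove [lqeh] add [xdzvi,xgxs,hwr] -> 9 lines: gxs xhpi hwueb yom xdzvi xgxs hwr obt hzjfb
Final line 4: yom

Answer: yom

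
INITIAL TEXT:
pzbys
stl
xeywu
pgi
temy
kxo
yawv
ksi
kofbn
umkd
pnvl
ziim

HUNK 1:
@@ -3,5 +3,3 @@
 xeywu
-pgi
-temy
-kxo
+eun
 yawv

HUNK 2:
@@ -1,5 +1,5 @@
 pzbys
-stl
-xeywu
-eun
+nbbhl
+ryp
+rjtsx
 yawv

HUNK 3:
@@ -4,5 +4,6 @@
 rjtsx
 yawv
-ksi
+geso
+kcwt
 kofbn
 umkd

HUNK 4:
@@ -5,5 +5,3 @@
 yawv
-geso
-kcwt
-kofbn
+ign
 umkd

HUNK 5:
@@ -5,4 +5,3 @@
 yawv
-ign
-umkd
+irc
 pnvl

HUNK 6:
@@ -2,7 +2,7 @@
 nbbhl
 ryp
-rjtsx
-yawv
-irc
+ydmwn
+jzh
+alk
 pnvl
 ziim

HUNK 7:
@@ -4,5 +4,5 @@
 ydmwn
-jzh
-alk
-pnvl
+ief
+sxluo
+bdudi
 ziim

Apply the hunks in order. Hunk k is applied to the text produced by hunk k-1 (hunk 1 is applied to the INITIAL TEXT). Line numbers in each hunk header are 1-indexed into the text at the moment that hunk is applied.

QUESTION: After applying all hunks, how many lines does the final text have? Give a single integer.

Hunk 1: at line 3 remove [pgi,temy,kxo] add [eun] -> 10 lines: pzbys stl xeywu eun yawv ksi kofbn umkd pnvl ziim
Hunk 2: at line 1 remove [stl,xeywu,eun] add [nbbhl,ryp,rjtsx] -> 10 lines: pzbys nbbhl ryp rjtsx yawv ksi kofbn umkd pnvl ziim
Hunk 3: at line 4 remove [ksi] add [geso,kcwt] -> 11 lines: pzbys nbbhl ryp rjtsx yawv geso kcwt kofbn umkd pnvl ziim
Hunk 4: at line 5 remove [geso,kcwt,kofbn] add [ign] -> 9 lines: pzbys nbbhl ryp rjtsx yawv ign umkd pnvl ziim
Hunk 5: at line 5 remove [ign,umkd] add [irc] -> 8 lines: pzbys nbbhl ryp rjtsx yawv irc pnvl ziim
Hunk 6: at line 2 remove [rjtsx,yawv,irc] add [ydmwn,jzh,alk] -> 8 lines: pzbys nbbhl ryp ydmwn jzh alk pnvl ziim
Hunk 7: at line 4 remove [jzh,alk,pnvl] add [ief,sxluo,bdudi] -> 8 lines: pzbys nbbhl ryp ydmwn ief sxluo bdudi ziim
Final line count: 8

Answer: 8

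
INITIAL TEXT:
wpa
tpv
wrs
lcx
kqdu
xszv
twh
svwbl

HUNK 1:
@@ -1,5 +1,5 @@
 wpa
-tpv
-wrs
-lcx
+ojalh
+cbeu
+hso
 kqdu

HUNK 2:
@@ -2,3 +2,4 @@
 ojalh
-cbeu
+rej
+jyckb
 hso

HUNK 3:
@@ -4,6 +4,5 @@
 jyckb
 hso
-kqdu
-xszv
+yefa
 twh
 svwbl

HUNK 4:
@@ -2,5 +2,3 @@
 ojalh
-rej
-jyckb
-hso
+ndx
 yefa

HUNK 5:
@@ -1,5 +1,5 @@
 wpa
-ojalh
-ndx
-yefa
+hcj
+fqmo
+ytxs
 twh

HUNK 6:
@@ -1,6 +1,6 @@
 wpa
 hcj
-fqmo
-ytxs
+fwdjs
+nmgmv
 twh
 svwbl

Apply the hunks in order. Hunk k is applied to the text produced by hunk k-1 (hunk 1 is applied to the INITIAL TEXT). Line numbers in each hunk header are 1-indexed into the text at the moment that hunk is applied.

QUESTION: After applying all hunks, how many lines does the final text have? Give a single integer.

Answer: 6

Derivation:
Hunk 1: at line 1 remove [tpv,wrs,lcx] add [ojalh,cbeu,hso] -> 8 lines: wpa ojalh cbeu hso kqdu xszv twh svwbl
Hunk 2: at line 2 remove [cbeu] add [rej,jyckb] -> 9 lines: wpa ojalh rej jyckb hso kqdu xszv twh svwbl
Hunk 3: at line 4 remove [kqdu,xszv] add [yefa] -> 8 lines: wpa ojalh rej jyckb hso yefa twh svwbl
Hunk 4: at line 2 remove [rej,jyckb,hso] add [ndx] -> 6 lines: wpa ojalh ndx yefa twh svwbl
Hunk 5: at line 1 remove [ojalh,ndx,yefa] add [hcj,fqmo,ytxs] -> 6 lines: wpa hcj fqmo ytxs twh svwbl
Hunk 6: at line 1 remove [fqmo,ytxs] add [fwdjs,nmgmv] -> 6 lines: wpa hcj fwdjs nmgmv twh svwbl
Final line count: 6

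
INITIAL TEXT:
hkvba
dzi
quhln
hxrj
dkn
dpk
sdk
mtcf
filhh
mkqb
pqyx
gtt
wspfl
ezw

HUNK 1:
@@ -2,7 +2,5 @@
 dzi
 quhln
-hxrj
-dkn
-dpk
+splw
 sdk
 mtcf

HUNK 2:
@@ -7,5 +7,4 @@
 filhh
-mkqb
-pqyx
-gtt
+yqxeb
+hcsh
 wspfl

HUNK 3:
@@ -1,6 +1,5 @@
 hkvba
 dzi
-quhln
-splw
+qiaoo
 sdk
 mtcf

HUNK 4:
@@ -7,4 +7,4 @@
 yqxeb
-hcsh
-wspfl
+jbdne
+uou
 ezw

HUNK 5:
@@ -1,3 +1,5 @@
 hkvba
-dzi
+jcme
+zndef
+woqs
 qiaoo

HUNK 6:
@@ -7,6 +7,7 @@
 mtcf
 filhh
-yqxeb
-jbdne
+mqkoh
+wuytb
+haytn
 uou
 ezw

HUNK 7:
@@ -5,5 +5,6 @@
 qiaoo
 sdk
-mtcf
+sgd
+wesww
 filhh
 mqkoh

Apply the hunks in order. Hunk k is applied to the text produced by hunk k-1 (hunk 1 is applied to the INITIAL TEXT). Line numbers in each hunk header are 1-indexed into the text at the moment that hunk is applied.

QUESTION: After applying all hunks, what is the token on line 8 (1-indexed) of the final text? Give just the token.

Answer: wesww

Derivation:
Hunk 1: at line 2 remove [hxrj,dkn,dpk] add [splw] -> 12 lines: hkvba dzi quhln splw sdk mtcf filhh mkqb pqyx gtt wspfl ezw
Hunk 2: at line 7 remove [mkqb,pqyx,gtt] add [yqxeb,hcsh] -> 11 lines: hkvba dzi quhln splw sdk mtcf filhh yqxeb hcsh wspfl ezw
Hunk 3: at line 1 remove [quhln,splw] add [qiaoo] -> 10 lines: hkvba dzi qiaoo sdk mtcf filhh yqxeb hcsh wspfl ezw
Hunk 4: at line 7 remove [hcsh,wspfl] add [jbdne,uou] -> 10 lines: hkvba dzi qiaoo sdk mtcf filhh yqxeb jbdne uou ezw
Hunk 5: at line 1 remove [dzi] add [jcme,zndef,woqs] -> 12 lines: hkvba jcme zndef woqs qiaoo sdk mtcf filhh yqxeb jbdne uou ezw
Hunk 6: at line 7 remove [yqxeb,jbdne] add [mqkoh,wuytb,haytn] -> 13 lines: hkvba jcme zndef woqs qiaoo sdk mtcf filhh mqkoh wuytb haytn uou ezw
Hunk 7: at line 5 remove [mtcf] add [sgd,wesww] -> 14 lines: hkvba jcme zndef woqs qiaoo sdk sgd wesww filhh mqkoh wuytb haytn uou ezw
Final line 8: wesww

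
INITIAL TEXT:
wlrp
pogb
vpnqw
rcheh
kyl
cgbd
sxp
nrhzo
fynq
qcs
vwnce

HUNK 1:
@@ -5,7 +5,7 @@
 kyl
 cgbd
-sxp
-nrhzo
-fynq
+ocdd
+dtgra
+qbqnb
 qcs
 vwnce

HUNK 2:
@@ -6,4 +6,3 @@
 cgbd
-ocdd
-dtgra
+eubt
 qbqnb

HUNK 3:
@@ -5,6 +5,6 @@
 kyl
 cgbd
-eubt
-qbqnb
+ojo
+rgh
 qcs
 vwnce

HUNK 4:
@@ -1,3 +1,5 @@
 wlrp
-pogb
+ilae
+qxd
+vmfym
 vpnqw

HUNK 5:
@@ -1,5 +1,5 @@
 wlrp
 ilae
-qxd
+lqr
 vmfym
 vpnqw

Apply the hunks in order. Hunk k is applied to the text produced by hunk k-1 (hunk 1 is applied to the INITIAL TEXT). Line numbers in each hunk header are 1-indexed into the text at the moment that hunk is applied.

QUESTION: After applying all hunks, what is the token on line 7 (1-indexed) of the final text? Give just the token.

Hunk 1: at line 5 remove [sxp,nrhzo,fynq] add [ocdd,dtgra,qbqnb] -> 11 lines: wlrp pogb vpnqw rcheh kyl cgbd ocdd dtgra qbqnb qcs vwnce
Hunk 2: at line 6 remove [ocdd,dtgra] add [eubt] -> 10 lines: wlrp pogb vpnqw rcheh kyl cgbd eubt qbqnb qcs vwnce
Hunk 3: at line 5 remove [eubt,qbqnb] add [ojo,rgh] -> 10 lines: wlrp pogb vpnqw rcheh kyl cgbd ojo rgh qcs vwnce
Hunk 4: at line 1 remove [pogb] add [ilae,qxd,vmfym] -> 12 lines: wlrp ilae qxd vmfym vpnqw rcheh kyl cgbd ojo rgh qcs vwnce
Hunk 5: at line 1 remove [qxd] add [lqr] -> 12 lines: wlrp ilae lqr vmfym vpnqw rcheh kyl cgbd ojo rgh qcs vwnce
Final line 7: kyl

Answer: kyl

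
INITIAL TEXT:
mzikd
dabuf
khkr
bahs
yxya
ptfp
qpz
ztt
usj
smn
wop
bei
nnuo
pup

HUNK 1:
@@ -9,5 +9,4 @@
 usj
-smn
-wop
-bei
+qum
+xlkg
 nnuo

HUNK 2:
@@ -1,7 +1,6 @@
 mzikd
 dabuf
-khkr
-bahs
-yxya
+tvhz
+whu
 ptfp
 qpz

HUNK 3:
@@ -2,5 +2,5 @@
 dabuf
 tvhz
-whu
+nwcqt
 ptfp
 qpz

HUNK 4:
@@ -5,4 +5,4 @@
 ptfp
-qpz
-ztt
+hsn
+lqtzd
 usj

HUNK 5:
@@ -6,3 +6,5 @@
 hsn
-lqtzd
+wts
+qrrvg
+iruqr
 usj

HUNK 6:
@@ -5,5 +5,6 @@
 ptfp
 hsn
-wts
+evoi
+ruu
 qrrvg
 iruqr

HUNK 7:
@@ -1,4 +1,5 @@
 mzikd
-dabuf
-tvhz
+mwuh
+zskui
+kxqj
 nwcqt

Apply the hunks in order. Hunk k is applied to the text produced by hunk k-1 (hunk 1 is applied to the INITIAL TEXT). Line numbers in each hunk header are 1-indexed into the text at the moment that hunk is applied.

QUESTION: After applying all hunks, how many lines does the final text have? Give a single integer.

Answer: 16

Derivation:
Hunk 1: at line 9 remove [smn,wop,bei] add [qum,xlkg] -> 13 lines: mzikd dabuf khkr bahs yxya ptfp qpz ztt usj qum xlkg nnuo pup
Hunk 2: at line 1 remove [khkr,bahs,yxya] add [tvhz,whu] -> 12 lines: mzikd dabuf tvhz whu ptfp qpz ztt usj qum xlkg nnuo pup
Hunk 3: at line 2 remove [whu] add [nwcqt] -> 12 lines: mzikd dabuf tvhz nwcqt ptfp qpz ztt usj qum xlkg nnuo pup
Hunk 4: at line 5 remove [qpz,ztt] add [hsn,lqtzd] -> 12 lines: mzikd dabuf tvhz nwcqt ptfp hsn lqtzd usj qum xlkg nnuo pup
Hunk 5: at line 6 remove [lqtzd] add [wts,qrrvg,iruqr] -> 14 lines: mzikd dabuf tvhz nwcqt ptfp hsn wts qrrvg iruqr usj qum xlkg nnuo pup
Hunk 6: at line 5 remove [wts] add [evoi,ruu] -> 15 lines: mzikd dabuf tvhz nwcqt ptfp hsn evoi ruu qrrvg iruqr usj qum xlkg nnuo pup
Hunk 7: at line 1 remove [dabuf,tvhz] add [mwuh,zskui,kxqj] -> 16 lines: mzikd mwuh zskui kxqj nwcqt ptfp hsn evoi ruu qrrvg iruqr usj qum xlkg nnuo pup
Final line count: 16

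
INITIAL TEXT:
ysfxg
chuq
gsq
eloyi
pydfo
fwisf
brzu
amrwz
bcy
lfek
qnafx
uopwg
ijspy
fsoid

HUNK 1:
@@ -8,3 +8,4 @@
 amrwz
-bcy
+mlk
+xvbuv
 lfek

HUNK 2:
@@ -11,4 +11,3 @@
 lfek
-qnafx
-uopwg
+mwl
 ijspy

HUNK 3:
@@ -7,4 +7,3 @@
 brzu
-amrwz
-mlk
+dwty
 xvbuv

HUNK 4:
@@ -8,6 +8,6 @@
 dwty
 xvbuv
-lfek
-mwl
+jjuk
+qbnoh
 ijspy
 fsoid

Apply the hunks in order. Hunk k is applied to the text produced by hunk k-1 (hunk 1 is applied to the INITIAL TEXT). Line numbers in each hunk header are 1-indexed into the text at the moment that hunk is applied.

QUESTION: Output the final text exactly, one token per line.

Answer: ysfxg
chuq
gsq
eloyi
pydfo
fwisf
brzu
dwty
xvbuv
jjuk
qbnoh
ijspy
fsoid

Derivation:
Hunk 1: at line 8 remove [bcy] add [mlk,xvbuv] -> 15 lines: ysfxg chuq gsq eloyi pydfo fwisf brzu amrwz mlk xvbuv lfek qnafx uopwg ijspy fsoid
Hunk 2: at line 11 remove [qnafx,uopwg] add [mwl] -> 14 lines: ysfxg chuq gsq eloyi pydfo fwisf brzu amrwz mlk xvbuv lfek mwl ijspy fsoid
Hunk 3: at line 7 remove [amrwz,mlk] add [dwty] -> 13 lines: ysfxg chuq gsq eloyi pydfo fwisf brzu dwty xvbuv lfek mwl ijspy fsoid
Hunk 4: at line 8 remove [lfek,mwl] add [jjuk,qbnoh] -> 13 lines: ysfxg chuq gsq eloyi pydfo fwisf brzu dwty xvbuv jjuk qbnoh ijspy fsoid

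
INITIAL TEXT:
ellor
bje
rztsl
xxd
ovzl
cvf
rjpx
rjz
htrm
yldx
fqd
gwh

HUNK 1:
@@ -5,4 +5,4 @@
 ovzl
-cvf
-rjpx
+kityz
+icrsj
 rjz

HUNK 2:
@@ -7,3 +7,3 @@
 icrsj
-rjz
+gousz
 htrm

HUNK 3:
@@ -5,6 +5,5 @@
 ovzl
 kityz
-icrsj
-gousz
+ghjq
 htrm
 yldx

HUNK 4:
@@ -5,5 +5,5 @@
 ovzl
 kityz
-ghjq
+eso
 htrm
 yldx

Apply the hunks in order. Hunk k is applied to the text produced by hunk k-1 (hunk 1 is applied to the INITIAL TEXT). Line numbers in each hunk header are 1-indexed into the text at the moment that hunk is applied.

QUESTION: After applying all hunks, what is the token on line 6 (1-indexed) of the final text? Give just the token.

Answer: kityz

Derivation:
Hunk 1: at line 5 remove [cvf,rjpx] add [kityz,icrsj] -> 12 lines: ellor bje rztsl xxd ovzl kityz icrsj rjz htrm yldx fqd gwh
Hunk 2: at line 7 remove [rjz] add [gousz] -> 12 lines: ellor bje rztsl xxd ovzl kityz icrsj gousz htrm yldx fqd gwh
Hunk 3: at line 5 remove [icrsj,gousz] add [ghjq] -> 11 lines: ellor bje rztsl xxd ovzl kityz ghjq htrm yldx fqd gwh
Hunk 4: at line 5 remove [ghjq] add [eso] -> 11 lines: ellor bje rztsl xxd ovzl kityz eso htrm yldx fqd gwh
Final line 6: kityz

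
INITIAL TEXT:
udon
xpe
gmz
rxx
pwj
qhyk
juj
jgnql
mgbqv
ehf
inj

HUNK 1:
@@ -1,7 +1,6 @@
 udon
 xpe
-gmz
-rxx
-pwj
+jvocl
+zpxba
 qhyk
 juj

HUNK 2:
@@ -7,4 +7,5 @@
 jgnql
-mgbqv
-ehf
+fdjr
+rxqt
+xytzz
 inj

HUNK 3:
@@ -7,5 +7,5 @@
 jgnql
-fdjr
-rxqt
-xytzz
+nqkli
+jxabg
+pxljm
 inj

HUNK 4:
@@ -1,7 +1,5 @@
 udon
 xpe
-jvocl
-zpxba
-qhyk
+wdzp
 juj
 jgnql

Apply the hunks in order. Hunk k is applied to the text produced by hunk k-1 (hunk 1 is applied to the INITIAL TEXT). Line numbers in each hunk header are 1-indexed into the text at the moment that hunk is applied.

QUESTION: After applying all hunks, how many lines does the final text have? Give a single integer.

Answer: 9

Derivation:
Hunk 1: at line 1 remove [gmz,rxx,pwj] add [jvocl,zpxba] -> 10 lines: udon xpe jvocl zpxba qhyk juj jgnql mgbqv ehf inj
Hunk 2: at line 7 remove [mgbqv,ehf] add [fdjr,rxqt,xytzz] -> 11 lines: udon xpe jvocl zpxba qhyk juj jgnql fdjr rxqt xytzz inj
Hunk 3: at line 7 remove [fdjr,rxqt,xytzz] add [nqkli,jxabg,pxljm] -> 11 lines: udon xpe jvocl zpxba qhyk juj jgnql nqkli jxabg pxljm inj
Hunk 4: at line 1 remove [jvocl,zpxba,qhyk] add [wdzp] -> 9 lines: udon xpe wdzp juj jgnql nqkli jxabg pxljm inj
Final line count: 9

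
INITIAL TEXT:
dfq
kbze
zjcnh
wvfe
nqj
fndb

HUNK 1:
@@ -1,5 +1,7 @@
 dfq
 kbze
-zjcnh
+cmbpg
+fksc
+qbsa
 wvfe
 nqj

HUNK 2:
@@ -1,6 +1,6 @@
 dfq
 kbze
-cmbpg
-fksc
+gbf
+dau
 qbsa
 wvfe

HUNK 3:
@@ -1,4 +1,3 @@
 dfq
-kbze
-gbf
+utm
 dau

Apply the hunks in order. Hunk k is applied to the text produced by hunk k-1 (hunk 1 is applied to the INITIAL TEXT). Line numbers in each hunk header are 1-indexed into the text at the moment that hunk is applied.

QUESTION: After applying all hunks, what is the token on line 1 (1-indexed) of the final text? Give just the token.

Hunk 1: at line 1 remove [zjcnh] add [cmbpg,fksc,qbsa] -> 8 lines: dfq kbze cmbpg fksc qbsa wvfe nqj fndb
Hunk 2: at line 1 remove [cmbpg,fksc] add [gbf,dau] -> 8 lines: dfq kbze gbf dau qbsa wvfe nqj fndb
Hunk 3: at line 1 remove [kbze,gbf] add [utm] -> 7 lines: dfq utm dau qbsa wvfe nqj fndb
Final line 1: dfq

Answer: dfq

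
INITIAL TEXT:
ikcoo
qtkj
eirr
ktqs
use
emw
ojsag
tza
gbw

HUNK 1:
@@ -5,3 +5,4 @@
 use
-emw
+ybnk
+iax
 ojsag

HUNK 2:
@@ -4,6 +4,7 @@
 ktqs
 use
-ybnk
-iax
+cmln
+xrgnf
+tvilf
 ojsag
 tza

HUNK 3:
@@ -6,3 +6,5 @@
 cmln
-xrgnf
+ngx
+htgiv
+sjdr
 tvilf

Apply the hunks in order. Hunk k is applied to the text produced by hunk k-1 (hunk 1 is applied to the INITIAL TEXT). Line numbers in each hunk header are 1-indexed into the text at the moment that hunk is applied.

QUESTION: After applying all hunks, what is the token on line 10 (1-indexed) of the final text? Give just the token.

Answer: tvilf

Derivation:
Hunk 1: at line 5 remove [emw] add [ybnk,iax] -> 10 lines: ikcoo qtkj eirr ktqs use ybnk iax ojsag tza gbw
Hunk 2: at line 4 remove [ybnk,iax] add [cmln,xrgnf,tvilf] -> 11 lines: ikcoo qtkj eirr ktqs use cmln xrgnf tvilf ojsag tza gbw
Hunk 3: at line 6 remove [xrgnf] add [ngx,htgiv,sjdr] -> 13 lines: ikcoo qtkj eirr ktqs use cmln ngx htgiv sjdr tvilf ojsag tza gbw
Final line 10: tvilf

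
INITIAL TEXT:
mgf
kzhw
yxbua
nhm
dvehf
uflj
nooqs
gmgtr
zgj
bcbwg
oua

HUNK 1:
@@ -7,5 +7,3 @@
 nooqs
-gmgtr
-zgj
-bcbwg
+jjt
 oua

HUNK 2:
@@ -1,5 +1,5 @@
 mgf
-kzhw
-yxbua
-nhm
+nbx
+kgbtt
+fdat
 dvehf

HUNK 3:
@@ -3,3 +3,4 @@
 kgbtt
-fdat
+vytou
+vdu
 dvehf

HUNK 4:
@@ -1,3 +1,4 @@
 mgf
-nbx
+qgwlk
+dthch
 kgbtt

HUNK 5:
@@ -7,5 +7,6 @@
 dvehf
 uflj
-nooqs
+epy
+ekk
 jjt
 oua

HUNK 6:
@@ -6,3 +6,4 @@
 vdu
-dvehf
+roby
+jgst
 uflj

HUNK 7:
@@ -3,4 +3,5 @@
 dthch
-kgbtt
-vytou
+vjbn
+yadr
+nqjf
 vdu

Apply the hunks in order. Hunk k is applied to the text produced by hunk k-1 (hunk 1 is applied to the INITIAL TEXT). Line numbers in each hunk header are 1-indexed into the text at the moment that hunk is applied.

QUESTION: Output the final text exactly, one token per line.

Answer: mgf
qgwlk
dthch
vjbn
yadr
nqjf
vdu
roby
jgst
uflj
epy
ekk
jjt
oua

Derivation:
Hunk 1: at line 7 remove [gmgtr,zgj,bcbwg] add [jjt] -> 9 lines: mgf kzhw yxbua nhm dvehf uflj nooqs jjt oua
Hunk 2: at line 1 remove [kzhw,yxbua,nhm] add [nbx,kgbtt,fdat] -> 9 lines: mgf nbx kgbtt fdat dvehf uflj nooqs jjt oua
Hunk 3: at line 3 remove [fdat] add [vytou,vdu] -> 10 lines: mgf nbx kgbtt vytou vdu dvehf uflj nooqs jjt oua
Hunk 4: at line 1 remove [nbx] add [qgwlk,dthch] -> 11 lines: mgf qgwlk dthch kgbtt vytou vdu dvehf uflj nooqs jjt oua
Hunk 5: at line 7 remove [nooqs] add [epy,ekk] -> 12 lines: mgf qgwlk dthch kgbtt vytou vdu dvehf uflj epy ekk jjt oua
Hunk 6: at line 6 remove [dvehf] add [roby,jgst] -> 13 lines: mgf qgwlk dthch kgbtt vytou vdu roby jgst uflj epy ekk jjt oua
Hunk 7: at line 3 remove [kgbtt,vytou] add [vjbn,yadr,nqjf] -> 14 lines: mgf qgwlk dthch vjbn yadr nqjf vdu roby jgst uflj epy ekk jjt oua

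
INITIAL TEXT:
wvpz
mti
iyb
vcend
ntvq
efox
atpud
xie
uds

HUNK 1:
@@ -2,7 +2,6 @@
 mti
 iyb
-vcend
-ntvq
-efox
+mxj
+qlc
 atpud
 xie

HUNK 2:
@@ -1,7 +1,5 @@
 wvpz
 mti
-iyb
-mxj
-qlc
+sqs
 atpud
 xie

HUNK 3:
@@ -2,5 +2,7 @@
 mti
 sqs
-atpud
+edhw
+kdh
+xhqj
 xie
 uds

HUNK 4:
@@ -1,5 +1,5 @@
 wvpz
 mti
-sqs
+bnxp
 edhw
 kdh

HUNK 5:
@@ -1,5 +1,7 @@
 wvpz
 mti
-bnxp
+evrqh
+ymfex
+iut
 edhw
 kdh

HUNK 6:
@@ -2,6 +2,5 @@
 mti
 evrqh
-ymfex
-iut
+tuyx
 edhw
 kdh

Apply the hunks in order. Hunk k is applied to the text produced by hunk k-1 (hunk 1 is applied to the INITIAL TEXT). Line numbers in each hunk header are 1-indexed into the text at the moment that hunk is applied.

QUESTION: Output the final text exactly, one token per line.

Hunk 1: at line 2 remove [vcend,ntvq,efox] add [mxj,qlc] -> 8 lines: wvpz mti iyb mxj qlc atpud xie uds
Hunk 2: at line 1 remove [iyb,mxj,qlc] add [sqs] -> 6 lines: wvpz mti sqs atpud xie uds
Hunk 3: at line 2 remove [atpud] add [edhw,kdh,xhqj] -> 8 lines: wvpz mti sqs edhw kdh xhqj xie uds
Hunk 4: at line 1 remove [sqs] add [bnxp] -> 8 lines: wvpz mti bnxp edhw kdh xhqj xie uds
Hunk 5: at line 1 remove [bnxp] add [evrqh,ymfex,iut] -> 10 lines: wvpz mti evrqh ymfex iut edhw kdh xhqj xie uds
Hunk 6: at line 2 remove [ymfex,iut] add [tuyx] -> 9 lines: wvpz mti evrqh tuyx edhw kdh xhqj xie uds

Answer: wvpz
mti
evrqh
tuyx
edhw
kdh
xhqj
xie
uds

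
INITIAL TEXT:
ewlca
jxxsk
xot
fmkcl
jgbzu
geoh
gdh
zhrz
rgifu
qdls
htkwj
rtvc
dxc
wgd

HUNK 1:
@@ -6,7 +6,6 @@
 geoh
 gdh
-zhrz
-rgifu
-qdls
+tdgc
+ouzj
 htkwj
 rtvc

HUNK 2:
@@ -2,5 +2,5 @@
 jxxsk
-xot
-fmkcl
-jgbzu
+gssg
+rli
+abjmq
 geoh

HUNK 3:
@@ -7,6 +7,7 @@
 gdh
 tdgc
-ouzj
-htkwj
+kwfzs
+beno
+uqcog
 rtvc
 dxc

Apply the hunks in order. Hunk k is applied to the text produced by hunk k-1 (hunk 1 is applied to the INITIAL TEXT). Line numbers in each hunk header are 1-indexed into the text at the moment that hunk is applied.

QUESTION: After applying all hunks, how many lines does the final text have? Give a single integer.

Answer: 14

Derivation:
Hunk 1: at line 6 remove [zhrz,rgifu,qdls] add [tdgc,ouzj] -> 13 lines: ewlca jxxsk xot fmkcl jgbzu geoh gdh tdgc ouzj htkwj rtvc dxc wgd
Hunk 2: at line 2 remove [xot,fmkcl,jgbzu] add [gssg,rli,abjmq] -> 13 lines: ewlca jxxsk gssg rli abjmq geoh gdh tdgc ouzj htkwj rtvc dxc wgd
Hunk 3: at line 7 remove [ouzj,htkwj] add [kwfzs,beno,uqcog] -> 14 lines: ewlca jxxsk gssg rli abjmq geoh gdh tdgc kwfzs beno uqcog rtvc dxc wgd
Final line count: 14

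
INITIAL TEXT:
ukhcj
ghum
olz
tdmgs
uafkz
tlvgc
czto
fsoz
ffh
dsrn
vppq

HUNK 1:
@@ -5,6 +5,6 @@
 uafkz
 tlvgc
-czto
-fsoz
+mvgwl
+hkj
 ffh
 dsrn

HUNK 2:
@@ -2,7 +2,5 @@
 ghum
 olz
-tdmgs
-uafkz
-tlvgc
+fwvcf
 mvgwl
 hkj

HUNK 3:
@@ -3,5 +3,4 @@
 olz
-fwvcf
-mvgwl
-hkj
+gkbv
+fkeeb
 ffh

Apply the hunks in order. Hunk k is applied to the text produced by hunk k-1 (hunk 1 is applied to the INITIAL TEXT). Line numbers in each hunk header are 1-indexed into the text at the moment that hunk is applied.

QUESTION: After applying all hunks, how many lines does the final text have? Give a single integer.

Hunk 1: at line 5 remove [czto,fsoz] add [mvgwl,hkj] -> 11 lines: ukhcj ghum olz tdmgs uafkz tlvgc mvgwl hkj ffh dsrn vppq
Hunk 2: at line 2 remove [tdmgs,uafkz,tlvgc] add [fwvcf] -> 9 lines: ukhcj ghum olz fwvcf mvgwl hkj ffh dsrn vppq
Hunk 3: at line 3 remove [fwvcf,mvgwl,hkj] add [gkbv,fkeeb] -> 8 lines: ukhcj ghum olz gkbv fkeeb ffh dsrn vppq
Final line count: 8

Answer: 8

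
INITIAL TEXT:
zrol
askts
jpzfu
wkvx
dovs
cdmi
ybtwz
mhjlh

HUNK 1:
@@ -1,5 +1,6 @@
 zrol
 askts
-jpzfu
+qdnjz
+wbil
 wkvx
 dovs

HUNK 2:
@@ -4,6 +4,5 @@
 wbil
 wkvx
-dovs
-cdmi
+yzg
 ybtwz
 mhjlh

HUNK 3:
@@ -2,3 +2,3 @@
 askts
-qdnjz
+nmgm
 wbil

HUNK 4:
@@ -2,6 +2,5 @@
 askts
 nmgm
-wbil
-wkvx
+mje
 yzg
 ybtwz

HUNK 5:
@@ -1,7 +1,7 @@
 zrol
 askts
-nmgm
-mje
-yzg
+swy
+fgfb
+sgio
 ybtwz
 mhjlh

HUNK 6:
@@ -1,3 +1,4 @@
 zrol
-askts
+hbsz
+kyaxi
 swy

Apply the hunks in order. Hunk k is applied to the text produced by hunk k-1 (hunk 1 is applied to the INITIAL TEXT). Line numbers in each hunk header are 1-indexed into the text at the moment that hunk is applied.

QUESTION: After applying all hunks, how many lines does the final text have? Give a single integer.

Answer: 8

Derivation:
Hunk 1: at line 1 remove [jpzfu] add [qdnjz,wbil] -> 9 lines: zrol askts qdnjz wbil wkvx dovs cdmi ybtwz mhjlh
Hunk 2: at line 4 remove [dovs,cdmi] add [yzg] -> 8 lines: zrol askts qdnjz wbil wkvx yzg ybtwz mhjlh
Hunk 3: at line 2 remove [qdnjz] add [nmgm] -> 8 lines: zrol askts nmgm wbil wkvx yzg ybtwz mhjlh
Hunk 4: at line 2 remove [wbil,wkvx] add [mje] -> 7 lines: zrol askts nmgm mje yzg ybtwz mhjlh
Hunk 5: at line 1 remove [nmgm,mje,yzg] add [swy,fgfb,sgio] -> 7 lines: zrol askts swy fgfb sgio ybtwz mhjlh
Hunk 6: at line 1 remove [askts] add [hbsz,kyaxi] -> 8 lines: zrol hbsz kyaxi swy fgfb sgio ybtwz mhjlh
Final line count: 8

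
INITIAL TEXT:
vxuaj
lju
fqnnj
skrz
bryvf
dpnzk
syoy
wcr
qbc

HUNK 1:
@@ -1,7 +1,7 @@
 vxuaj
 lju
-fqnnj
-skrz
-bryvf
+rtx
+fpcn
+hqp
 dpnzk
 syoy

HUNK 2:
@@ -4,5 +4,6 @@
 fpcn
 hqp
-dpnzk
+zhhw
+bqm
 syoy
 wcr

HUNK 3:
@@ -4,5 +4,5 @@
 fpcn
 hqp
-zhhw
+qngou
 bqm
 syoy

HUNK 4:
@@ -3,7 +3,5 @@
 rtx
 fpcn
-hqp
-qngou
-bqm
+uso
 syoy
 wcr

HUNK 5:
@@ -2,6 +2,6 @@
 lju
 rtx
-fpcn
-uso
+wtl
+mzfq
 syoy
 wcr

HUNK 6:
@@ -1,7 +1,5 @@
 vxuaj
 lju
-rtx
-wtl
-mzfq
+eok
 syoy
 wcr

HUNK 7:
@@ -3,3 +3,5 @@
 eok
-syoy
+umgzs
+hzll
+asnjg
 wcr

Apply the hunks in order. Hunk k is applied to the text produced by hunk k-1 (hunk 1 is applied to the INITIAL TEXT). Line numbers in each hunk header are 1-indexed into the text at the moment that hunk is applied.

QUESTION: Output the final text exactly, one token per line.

Answer: vxuaj
lju
eok
umgzs
hzll
asnjg
wcr
qbc

Derivation:
Hunk 1: at line 1 remove [fqnnj,skrz,bryvf] add [rtx,fpcn,hqp] -> 9 lines: vxuaj lju rtx fpcn hqp dpnzk syoy wcr qbc
Hunk 2: at line 4 remove [dpnzk] add [zhhw,bqm] -> 10 lines: vxuaj lju rtx fpcn hqp zhhw bqm syoy wcr qbc
Hunk 3: at line 4 remove [zhhw] add [qngou] -> 10 lines: vxuaj lju rtx fpcn hqp qngou bqm syoy wcr qbc
Hunk 4: at line 3 remove [hqp,qngou,bqm] add [uso] -> 8 lines: vxuaj lju rtx fpcn uso syoy wcr qbc
Hunk 5: at line 2 remove [fpcn,uso] add [wtl,mzfq] -> 8 lines: vxuaj lju rtx wtl mzfq syoy wcr qbc
Hunk 6: at line 1 remove [rtx,wtl,mzfq] add [eok] -> 6 lines: vxuaj lju eok syoy wcr qbc
Hunk 7: at line 3 remove [syoy] add [umgzs,hzll,asnjg] -> 8 lines: vxuaj lju eok umgzs hzll asnjg wcr qbc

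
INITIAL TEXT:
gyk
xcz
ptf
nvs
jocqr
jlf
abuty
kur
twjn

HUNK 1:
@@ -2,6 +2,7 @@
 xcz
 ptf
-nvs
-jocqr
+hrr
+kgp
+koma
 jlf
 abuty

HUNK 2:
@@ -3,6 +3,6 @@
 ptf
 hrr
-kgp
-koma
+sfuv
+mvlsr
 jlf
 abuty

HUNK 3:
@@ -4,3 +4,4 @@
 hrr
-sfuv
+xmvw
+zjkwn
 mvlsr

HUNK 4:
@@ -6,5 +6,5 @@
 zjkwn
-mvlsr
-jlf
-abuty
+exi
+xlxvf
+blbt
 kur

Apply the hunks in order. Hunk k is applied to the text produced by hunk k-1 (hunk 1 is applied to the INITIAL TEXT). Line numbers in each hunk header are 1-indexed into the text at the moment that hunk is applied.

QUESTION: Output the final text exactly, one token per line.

Hunk 1: at line 2 remove [nvs,jocqr] add [hrr,kgp,koma] -> 10 lines: gyk xcz ptf hrr kgp koma jlf abuty kur twjn
Hunk 2: at line 3 remove [kgp,koma] add [sfuv,mvlsr] -> 10 lines: gyk xcz ptf hrr sfuv mvlsr jlf abuty kur twjn
Hunk 3: at line 4 remove [sfuv] add [xmvw,zjkwn] -> 11 lines: gyk xcz ptf hrr xmvw zjkwn mvlsr jlf abuty kur twjn
Hunk 4: at line 6 remove [mvlsr,jlf,abuty] add [exi,xlxvf,blbt] -> 11 lines: gyk xcz ptf hrr xmvw zjkwn exi xlxvf blbt kur twjn

Answer: gyk
xcz
ptf
hrr
xmvw
zjkwn
exi
xlxvf
blbt
kur
twjn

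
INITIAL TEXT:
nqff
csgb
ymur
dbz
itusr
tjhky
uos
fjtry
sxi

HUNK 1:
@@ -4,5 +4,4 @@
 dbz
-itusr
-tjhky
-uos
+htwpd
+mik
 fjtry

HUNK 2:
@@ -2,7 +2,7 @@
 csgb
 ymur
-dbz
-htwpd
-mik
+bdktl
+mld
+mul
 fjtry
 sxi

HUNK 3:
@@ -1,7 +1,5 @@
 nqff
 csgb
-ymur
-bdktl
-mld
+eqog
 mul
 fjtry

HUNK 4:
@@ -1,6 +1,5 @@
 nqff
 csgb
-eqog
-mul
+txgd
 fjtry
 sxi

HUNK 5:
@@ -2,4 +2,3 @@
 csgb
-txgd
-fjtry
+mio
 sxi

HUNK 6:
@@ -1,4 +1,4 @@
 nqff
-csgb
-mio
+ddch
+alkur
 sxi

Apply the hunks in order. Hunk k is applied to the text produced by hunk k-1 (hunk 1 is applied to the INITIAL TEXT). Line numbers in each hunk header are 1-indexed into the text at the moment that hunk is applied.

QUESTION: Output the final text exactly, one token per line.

Hunk 1: at line 4 remove [itusr,tjhky,uos] add [htwpd,mik] -> 8 lines: nqff csgb ymur dbz htwpd mik fjtry sxi
Hunk 2: at line 2 remove [dbz,htwpd,mik] add [bdktl,mld,mul] -> 8 lines: nqff csgb ymur bdktl mld mul fjtry sxi
Hunk 3: at line 1 remove [ymur,bdktl,mld] add [eqog] -> 6 lines: nqff csgb eqog mul fjtry sxi
Hunk 4: at line 1 remove [eqog,mul] add [txgd] -> 5 lines: nqff csgb txgd fjtry sxi
Hunk 5: at line 2 remove [txgd,fjtry] add [mio] -> 4 lines: nqff csgb mio sxi
Hunk 6: at line 1 remove [csgb,mio] add [ddch,alkur] -> 4 lines: nqff ddch alkur sxi

Answer: nqff
ddch
alkur
sxi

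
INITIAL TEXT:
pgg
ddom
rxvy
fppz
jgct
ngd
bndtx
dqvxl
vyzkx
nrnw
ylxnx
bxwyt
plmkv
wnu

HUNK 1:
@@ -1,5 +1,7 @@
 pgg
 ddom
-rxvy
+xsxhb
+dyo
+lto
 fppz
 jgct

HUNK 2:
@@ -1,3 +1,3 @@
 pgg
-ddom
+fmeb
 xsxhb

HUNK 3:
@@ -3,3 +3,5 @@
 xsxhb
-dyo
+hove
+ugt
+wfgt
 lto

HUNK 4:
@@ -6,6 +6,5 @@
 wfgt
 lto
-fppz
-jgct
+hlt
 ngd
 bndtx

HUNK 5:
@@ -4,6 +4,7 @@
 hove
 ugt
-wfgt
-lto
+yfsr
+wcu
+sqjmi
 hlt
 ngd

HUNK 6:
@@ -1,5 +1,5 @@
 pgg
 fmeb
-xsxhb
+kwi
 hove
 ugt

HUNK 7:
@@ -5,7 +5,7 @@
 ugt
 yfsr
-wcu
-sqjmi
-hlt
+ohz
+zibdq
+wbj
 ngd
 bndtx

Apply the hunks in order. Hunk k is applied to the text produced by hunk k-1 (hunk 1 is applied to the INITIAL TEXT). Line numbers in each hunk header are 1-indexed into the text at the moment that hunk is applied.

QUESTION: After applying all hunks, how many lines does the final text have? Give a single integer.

Answer: 18

Derivation:
Hunk 1: at line 1 remove [rxvy] add [xsxhb,dyo,lto] -> 16 lines: pgg ddom xsxhb dyo lto fppz jgct ngd bndtx dqvxl vyzkx nrnw ylxnx bxwyt plmkv wnu
Hunk 2: at line 1 remove [ddom] add [fmeb] -> 16 lines: pgg fmeb xsxhb dyo lto fppz jgct ngd bndtx dqvxl vyzkx nrnw ylxnx bxwyt plmkv wnu
Hunk 3: at line 3 remove [dyo] add [hove,ugt,wfgt] -> 18 lines: pgg fmeb xsxhb hove ugt wfgt lto fppz jgct ngd bndtx dqvxl vyzkx nrnw ylxnx bxwyt plmkv wnu
Hunk 4: at line 6 remove [fppz,jgct] add [hlt] -> 17 lines: pgg fmeb xsxhb hove ugt wfgt lto hlt ngd bndtx dqvxl vyzkx nrnw ylxnx bxwyt plmkv wnu
Hunk 5: at line 4 remove [wfgt,lto] add [yfsr,wcu,sqjmi] -> 18 lines: pgg fmeb xsxhb hove ugt yfsr wcu sqjmi hlt ngd bndtx dqvxl vyzkx nrnw ylxnx bxwyt plmkv wnu
Hunk 6: at line 1 remove [xsxhb] add [kwi] -> 18 lines: pgg fmeb kwi hove ugt yfsr wcu sqjmi hlt ngd bndtx dqvxl vyzkx nrnw ylxnx bxwyt plmkv wnu
Hunk 7: at line 5 remove [wcu,sqjmi,hlt] add [ohz,zibdq,wbj] -> 18 lines: pgg fmeb kwi hove ugt yfsr ohz zibdq wbj ngd bndtx dqvxl vyzkx nrnw ylxnx bxwyt plmkv wnu
Final line count: 18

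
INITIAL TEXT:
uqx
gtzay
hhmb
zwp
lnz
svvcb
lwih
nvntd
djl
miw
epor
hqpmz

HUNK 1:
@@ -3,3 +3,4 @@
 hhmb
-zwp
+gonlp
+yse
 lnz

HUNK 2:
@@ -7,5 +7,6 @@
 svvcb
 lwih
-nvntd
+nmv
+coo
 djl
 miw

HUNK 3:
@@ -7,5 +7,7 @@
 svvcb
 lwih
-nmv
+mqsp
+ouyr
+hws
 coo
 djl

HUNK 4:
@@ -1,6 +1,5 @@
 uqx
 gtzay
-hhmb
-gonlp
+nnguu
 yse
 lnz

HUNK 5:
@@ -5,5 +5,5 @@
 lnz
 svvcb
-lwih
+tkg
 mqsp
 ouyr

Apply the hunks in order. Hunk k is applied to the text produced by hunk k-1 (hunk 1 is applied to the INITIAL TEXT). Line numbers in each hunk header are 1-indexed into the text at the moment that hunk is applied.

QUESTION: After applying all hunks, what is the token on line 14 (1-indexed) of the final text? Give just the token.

Hunk 1: at line 3 remove [zwp] add [gonlp,yse] -> 13 lines: uqx gtzay hhmb gonlp yse lnz svvcb lwih nvntd djl miw epor hqpmz
Hunk 2: at line 7 remove [nvntd] add [nmv,coo] -> 14 lines: uqx gtzay hhmb gonlp yse lnz svvcb lwih nmv coo djl miw epor hqpmz
Hunk 3: at line 7 remove [nmv] add [mqsp,ouyr,hws] -> 16 lines: uqx gtzay hhmb gonlp yse lnz svvcb lwih mqsp ouyr hws coo djl miw epor hqpmz
Hunk 4: at line 1 remove [hhmb,gonlp] add [nnguu] -> 15 lines: uqx gtzay nnguu yse lnz svvcb lwih mqsp ouyr hws coo djl miw epor hqpmz
Hunk 5: at line 5 remove [lwih] add [tkg] -> 15 lines: uqx gtzay nnguu yse lnz svvcb tkg mqsp ouyr hws coo djl miw epor hqpmz
Final line 14: epor

Answer: epor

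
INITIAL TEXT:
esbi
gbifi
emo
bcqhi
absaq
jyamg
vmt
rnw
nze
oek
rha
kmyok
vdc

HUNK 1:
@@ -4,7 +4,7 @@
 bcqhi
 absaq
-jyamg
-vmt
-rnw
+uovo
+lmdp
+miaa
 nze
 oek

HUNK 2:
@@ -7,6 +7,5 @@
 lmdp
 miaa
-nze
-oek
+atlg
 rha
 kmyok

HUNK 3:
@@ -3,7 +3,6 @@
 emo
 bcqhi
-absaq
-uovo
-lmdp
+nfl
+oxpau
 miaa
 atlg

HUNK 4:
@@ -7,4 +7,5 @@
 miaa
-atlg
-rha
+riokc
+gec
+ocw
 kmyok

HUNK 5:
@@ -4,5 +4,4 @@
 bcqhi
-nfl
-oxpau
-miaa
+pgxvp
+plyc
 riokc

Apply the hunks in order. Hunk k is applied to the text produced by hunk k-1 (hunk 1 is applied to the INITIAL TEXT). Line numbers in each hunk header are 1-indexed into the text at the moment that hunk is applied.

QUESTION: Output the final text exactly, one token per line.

Hunk 1: at line 4 remove [jyamg,vmt,rnw] add [uovo,lmdp,miaa] -> 13 lines: esbi gbifi emo bcqhi absaq uovo lmdp miaa nze oek rha kmyok vdc
Hunk 2: at line 7 remove [nze,oek] add [atlg] -> 12 lines: esbi gbifi emo bcqhi absaq uovo lmdp miaa atlg rha kmyok vdc
Hunk 3: at line 3 remove [absaq,uovo,lmdp] add [nfl,oxpau] -> 11 lines: esbi gbifi emo bcqhi nfl oxpau miaa atlg rha kmyok vdc
Hunk 4: at line 7 remove [atlg,rha] add [riokc,gec,ocw] -> 12 lines: esbi gbifi emo bcqhi nfl oxpau miaa riokc gec ocw kmyok vdc
Hunk 5: at line 4 remove [nfl,oxpau,miaa] add [pgxvp,plyc] -> 11 lines: esbi gbifi emo bcqhi pgxvp plyc riokc gec ocw kmyok vdc

Answer: esbi
gbifi
emo
bcqhi
pgxvp
plyc
riokc
gec
ocw
kmyok
vdc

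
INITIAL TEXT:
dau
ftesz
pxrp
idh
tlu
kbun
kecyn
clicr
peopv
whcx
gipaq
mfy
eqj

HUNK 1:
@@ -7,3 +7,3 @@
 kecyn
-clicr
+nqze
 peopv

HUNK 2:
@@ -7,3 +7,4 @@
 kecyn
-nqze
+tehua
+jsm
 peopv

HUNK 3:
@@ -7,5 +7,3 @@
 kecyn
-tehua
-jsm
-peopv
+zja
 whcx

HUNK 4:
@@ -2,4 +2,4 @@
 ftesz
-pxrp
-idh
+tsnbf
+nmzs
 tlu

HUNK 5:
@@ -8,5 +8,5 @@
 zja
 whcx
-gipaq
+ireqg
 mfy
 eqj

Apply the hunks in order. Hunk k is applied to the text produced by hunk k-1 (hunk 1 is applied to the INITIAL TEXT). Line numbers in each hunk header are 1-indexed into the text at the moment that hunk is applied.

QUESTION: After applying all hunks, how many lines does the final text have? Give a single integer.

Hunk 1: at line 7 remove [clicr] add [nqze] -> 13 lines: dau ftesz pxrp idh tlu kbun kecyn nqze peopv whcx gipaq mfy eqj
Hunk 2: at line 7 remove [nqze] add [tehua,jsm] -> 14 lines: dau ftesz pxrp idh tlu kbun kecyn tehua jsm peopv whcx gipaq mfy eqj
Hunk 3: at line 7 remove [tehua,jsm,peopv] add [zja] -> 12 lines: dau ftesz pxrp idh tlu kbun kecyn zja whcx gipaq mfy eqj
Hunk 4: at line 2 remove [pxrp,idh] add [tsnbf,nmzs] -> 12 lines: dau ftesz tsnbf nmzs tlu kbun kecyn zja whcx gipaq mfy eqj
Hunk 5: at line 8 remove [gipaq] add [ireqg] -> 12 lines: dau ftesz tsnbf nmzs tlu kbun kecyn zja whcx ireqg mfy eqj
Final line count: 12

Answer: 12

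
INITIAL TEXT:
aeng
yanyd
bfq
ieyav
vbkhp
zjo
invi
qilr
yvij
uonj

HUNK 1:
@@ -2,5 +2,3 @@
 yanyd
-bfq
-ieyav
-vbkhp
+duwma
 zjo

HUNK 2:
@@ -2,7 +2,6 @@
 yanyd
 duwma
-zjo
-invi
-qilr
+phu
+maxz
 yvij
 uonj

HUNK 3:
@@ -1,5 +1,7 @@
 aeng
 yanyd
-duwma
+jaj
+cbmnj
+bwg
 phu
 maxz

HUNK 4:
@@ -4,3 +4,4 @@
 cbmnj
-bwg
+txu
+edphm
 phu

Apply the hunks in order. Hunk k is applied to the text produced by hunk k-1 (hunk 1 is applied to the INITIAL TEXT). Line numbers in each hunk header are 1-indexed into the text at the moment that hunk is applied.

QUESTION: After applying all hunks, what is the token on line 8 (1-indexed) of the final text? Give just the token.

Hunk 1: at line 2 remove [bfq,ieyav,vbkhp] add [duwma] -> 8 lines: aeng yanyd duwma zjo invi qilr yvij uonj
Hunk 2: at line 2 remove [zjo,invi,qilr] add [phu,maxz] -> 7 lines: aeng yanyd duwma phu maxz yvij uonj
Hunk 3: at line 1 remove [duwma] add [jaj,cbmnj,bwg] -> 9 lines: aeng yanyd jaj cbmnj bwg phu maxz yvij uonj
Hunk 4: at line 4 remove [bwg] add [txu,edphm] -> 10 lines: aeng yanyd jaj cbmnj txu edphm phu maxz yvij uonj
Final line 8: maxz

Answer: maxz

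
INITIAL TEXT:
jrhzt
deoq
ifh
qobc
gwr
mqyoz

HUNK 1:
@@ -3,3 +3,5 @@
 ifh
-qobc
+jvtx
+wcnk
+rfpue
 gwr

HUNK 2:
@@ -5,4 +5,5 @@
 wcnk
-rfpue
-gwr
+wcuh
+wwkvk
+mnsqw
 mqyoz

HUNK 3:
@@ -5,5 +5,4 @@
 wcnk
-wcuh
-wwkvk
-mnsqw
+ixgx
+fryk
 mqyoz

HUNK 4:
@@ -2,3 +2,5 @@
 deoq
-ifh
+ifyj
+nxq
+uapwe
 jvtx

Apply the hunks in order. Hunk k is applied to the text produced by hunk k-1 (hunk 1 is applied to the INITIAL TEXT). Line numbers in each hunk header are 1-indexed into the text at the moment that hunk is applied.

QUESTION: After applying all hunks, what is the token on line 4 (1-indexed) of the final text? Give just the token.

Answer: nxq

Derivation:
Hunk 1: at line 3 remove [qobc] add [jvtx,wcnk,rfpue] -> 8 lines: jrhzt deoq ifh jvtx wcnk rfpue gwr mqyoz
Hunk 2: at line 5 remove [rfpue,gwr] add [wcuh,wwkvk,mnsqw] -> 9 lines: jrhzt deoq ifh jvtx wcnk wcuh wwkvk mnsqw mqyoz
Hunk 3: at line 5 remove [wcuh,wwkvk,mnsqw] add [ixgx,fryk] -> 8 lines: jrhzt deoq ifh jvtx wcnk ixgx fryk mqyoz
Hunk 4: at line 2 remove [ifh] add [ifyj,nxq,uapwe] -> 10 lines: jrhzt deoq ifyj nxq uapwe jvtx wcnk ixgx fryk mqyoz
Final line 4: nxq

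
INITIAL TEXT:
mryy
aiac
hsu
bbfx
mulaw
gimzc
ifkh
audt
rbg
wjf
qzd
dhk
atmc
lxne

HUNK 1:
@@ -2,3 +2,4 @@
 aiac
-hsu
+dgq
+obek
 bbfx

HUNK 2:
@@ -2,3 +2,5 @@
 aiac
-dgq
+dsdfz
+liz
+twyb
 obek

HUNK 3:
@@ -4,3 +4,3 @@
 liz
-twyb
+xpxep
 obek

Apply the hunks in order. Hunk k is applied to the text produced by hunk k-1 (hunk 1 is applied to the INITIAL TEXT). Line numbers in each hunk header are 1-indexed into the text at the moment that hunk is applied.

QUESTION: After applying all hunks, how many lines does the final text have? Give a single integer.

Answer: 17

Derivation:
Hunk 1: at line 2 remove [hsu] add [dgq,obek] -> 15 lines: mryy aiac dgq obek bbfx mulaw gimzc ifkh audt rbg wjf qzd dhk atmc lxne
Hunk 2: at line 2 remove [dgq] add [dsdfz,liz,twyb] -> 17 lines: mryy aiac dsdfz liz twyb obek bbfx mulaw gimzc ifkh audt rbg wjf qzd dhk atmc lxne
Hunk 3: at line 4 remove [twyb] add [xpxep] -> 17 lines: mryy aiac dsdfz liz xpxep obek bbfx mulaw gimzc ifkh audt rbg wjf qzd dhk atmc lxne
Final line count: 17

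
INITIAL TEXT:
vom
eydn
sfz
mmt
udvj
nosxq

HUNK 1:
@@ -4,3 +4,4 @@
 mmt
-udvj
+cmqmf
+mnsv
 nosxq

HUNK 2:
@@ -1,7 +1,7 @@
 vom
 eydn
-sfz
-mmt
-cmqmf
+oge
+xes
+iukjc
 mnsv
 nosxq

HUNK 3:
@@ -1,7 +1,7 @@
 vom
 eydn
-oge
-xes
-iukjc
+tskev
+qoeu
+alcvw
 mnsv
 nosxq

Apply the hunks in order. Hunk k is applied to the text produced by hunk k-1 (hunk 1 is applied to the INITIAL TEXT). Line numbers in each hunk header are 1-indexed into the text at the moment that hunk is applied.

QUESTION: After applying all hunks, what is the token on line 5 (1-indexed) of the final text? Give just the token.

Hunk 1: at line 4 remove [udvj] add [cmqmf,mnsv] -> 7 lines: vom eydn sfz mmt cmqmf mnsv nosxq
Hunk 2: at line 1 remove [sfz,mmt,cmqmf] add [oge,xes,iukjc] -> 7 lines: vom eydn oge xes iukjc mnsv nosxq
Hunk 3: at line 1 remove [oge,xes,iukjc] add [tskev,qoeu,alcvw] -> 7 lines: vom eydn tskev qoeu alcvw mnsv nosxq
Final line 5: alcvw

Answer: alcvw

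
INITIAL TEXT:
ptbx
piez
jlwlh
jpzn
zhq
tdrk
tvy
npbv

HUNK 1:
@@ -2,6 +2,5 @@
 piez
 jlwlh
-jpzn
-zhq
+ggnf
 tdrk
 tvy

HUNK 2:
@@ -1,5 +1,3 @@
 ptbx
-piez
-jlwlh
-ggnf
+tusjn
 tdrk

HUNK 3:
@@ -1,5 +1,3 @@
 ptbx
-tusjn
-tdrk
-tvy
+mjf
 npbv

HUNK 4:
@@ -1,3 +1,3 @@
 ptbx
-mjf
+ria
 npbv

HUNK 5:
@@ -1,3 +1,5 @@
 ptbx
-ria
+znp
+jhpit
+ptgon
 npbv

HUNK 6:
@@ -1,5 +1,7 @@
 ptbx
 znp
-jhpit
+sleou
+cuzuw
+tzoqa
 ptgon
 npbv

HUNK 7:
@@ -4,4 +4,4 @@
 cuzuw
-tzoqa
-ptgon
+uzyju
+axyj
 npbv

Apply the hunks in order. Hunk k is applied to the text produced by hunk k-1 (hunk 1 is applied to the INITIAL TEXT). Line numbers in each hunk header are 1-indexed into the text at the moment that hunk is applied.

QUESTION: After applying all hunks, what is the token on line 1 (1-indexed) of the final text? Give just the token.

Hunk 1: at line 2 remove [jpzn,zhq] add [ggnf] -> 7 lines: ptbx piez jlwlh ggnf tdrk tvy npbv
Hunk 2: at line 1 remove [piez,jlwlh,ggnf] add [tusjn] -> 5 lines: ptbx tusjn tdrk tvy npbv
Hunk 3: at line 1 remove [tusjn,tdrk,tvy] add [mjf] -> 3 lines: ptbx mjf npbv
Hunk 4: at line 1 remove [mjf] add [ria] -> 3 lines: ptbx ria npbv
Hunk 5: at line 1 remove [ria] add [znp,jhpit,ptgon] -> 5 lines: ptbx znp jhpit ptgon npbv
Hunk 6: at line 1 remove [jhpit] add [sleou,cuzuw,tzoqa] -> 7 lines: ptbx znp sleou cuzuw tzoqa ptgon npbv
Hunk 7: at line 4 remove [tzoqa,ptgon] add [uzyju,axyj] -> 7 lines: ptbx znp sleou cuzuw uzyju axyj npbv
Final line 1: ptbx

Answer: ptbx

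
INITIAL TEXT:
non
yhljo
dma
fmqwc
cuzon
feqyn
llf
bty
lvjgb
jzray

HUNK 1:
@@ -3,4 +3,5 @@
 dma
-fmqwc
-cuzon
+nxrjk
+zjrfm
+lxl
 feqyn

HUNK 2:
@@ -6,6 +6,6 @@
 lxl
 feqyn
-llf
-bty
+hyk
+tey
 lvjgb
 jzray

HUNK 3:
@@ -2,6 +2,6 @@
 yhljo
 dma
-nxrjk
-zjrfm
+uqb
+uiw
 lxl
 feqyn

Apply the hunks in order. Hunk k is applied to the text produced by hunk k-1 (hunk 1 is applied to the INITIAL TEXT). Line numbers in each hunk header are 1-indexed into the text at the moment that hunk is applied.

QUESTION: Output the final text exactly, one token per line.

Answer: non
yhljo
dma
uqb
uiw
lxl
feqyn
hyk
tey
lvjgb
jzray

Derivation:
Hunk 1: at line 3 remove [fmqwc,cuzon] add [nxrjk,zjrfm,lxl] -> 11 lines: non yhljo dma nxrjk zjrfm lxl feqyn llf bty lvjgb jzray
Hunk 2: at line 6 remove [llf,bty] add [hyk,tey] -> 11 lines: non yhljo dma nxrjk zjrfm lxl feqyn hyk tey lvjgb jzray
Hunk 3: at line 2 remove [nxrjk,zjrfm] add [uqb,uiw] -> 11 lines: non yhljo dma uqb uiw lxl feqyn hyk tey lvjgb jzray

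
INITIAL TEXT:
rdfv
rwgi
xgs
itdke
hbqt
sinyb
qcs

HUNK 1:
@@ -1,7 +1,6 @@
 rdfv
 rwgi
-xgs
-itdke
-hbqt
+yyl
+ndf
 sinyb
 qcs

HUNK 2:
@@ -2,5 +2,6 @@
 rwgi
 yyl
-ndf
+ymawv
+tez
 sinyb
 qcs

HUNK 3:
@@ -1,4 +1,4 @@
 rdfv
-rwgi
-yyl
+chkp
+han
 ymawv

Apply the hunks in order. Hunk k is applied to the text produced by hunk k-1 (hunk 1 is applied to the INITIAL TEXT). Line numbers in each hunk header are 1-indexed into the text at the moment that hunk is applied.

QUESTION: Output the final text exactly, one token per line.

Answer: rdfv
chkp
han
ymawv
tez
sinyb
qcs

Derivation:
Hunk 1: at line 1 remove [xgs,itdke,hbqt] add [yyl,ndf] -> 6 lines: rdfv rwgi yyl ndf sinyb qcs
Hunk 2: at line 2 remove [ndf] add [ymawv,tez] -> 7 lines: rdfv rwgi yyl ymawv tez sinyb qcs
Hunk 3: at line 1 remove [rwgi,yyl] add [chkp,han] -> 7 lines: rdfv chkp han ymawv tez sinyb qcs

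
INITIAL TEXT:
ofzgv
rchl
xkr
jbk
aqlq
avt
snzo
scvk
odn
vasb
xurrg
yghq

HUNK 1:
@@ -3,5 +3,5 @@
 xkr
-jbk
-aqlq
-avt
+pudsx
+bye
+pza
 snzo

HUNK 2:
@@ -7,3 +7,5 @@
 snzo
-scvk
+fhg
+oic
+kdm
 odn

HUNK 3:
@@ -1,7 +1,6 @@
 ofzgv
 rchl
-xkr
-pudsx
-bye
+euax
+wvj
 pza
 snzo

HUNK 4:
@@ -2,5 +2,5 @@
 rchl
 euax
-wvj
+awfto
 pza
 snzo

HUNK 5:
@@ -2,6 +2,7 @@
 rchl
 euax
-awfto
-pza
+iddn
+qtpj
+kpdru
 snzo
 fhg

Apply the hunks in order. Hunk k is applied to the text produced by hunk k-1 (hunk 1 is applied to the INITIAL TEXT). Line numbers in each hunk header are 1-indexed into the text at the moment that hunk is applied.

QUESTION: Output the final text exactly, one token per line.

Hunk 1: at line 3 remove [jbk,aqlq,avt] add [pudsx,bye,pza] -> 12 lines: ofzgv rchl xkr pudsx bye pza snzo scvk odn vasb xurrg yghq
Hunk 2: at line 7 remove [scvk] add [fhg,oic,kdm] -> 14 lines: ofzgv rchl xkr pudsx bye pza snzo fhg oic kdm odn vasb xurrg yghq
Hunk 3: at line 1 remove [xkr,pudsx,bye] add [euax,wvj] -> 13 lines: ofzgv rchl euax wvj pza snzo fhg oic kdm odn vasb xurrg yghq
Hunk 4: at line 2 remove [wvj] add [awfto] -> 13 lines: ofzgv rchl euax awfto pza snzo fhg oic kdm odn vasb xurrg yghq
Hunk 5: at line 2 remove [awfto,pza] add [iddn,qtpj,kpdru] -> 14 lines: ofzgv rchl euax iddn qtpj kpdru snzo fhg oic kdm odn vasb xurrg yghq

Answer: ofzgv
rchl
euax
iddn
qtpj
kpdru
snzo
fhg
oic
kdm
odn
vasb
xurrg
yghq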